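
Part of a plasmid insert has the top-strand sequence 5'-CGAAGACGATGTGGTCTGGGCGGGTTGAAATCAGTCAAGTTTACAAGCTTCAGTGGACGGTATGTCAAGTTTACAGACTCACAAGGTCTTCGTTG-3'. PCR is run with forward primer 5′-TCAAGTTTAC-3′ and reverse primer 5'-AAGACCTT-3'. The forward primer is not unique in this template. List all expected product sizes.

The forward primer TCAAGTTTAC matches the top strand at positions 35–44, 65–74.
The reverse primer's reverse complement is AAGGTCTT, matching at positions 83–90.
Each forward site pairs with the reverse site to give a product ending at position 90: sizes 56, 26 bp.

56 bp, 26 bp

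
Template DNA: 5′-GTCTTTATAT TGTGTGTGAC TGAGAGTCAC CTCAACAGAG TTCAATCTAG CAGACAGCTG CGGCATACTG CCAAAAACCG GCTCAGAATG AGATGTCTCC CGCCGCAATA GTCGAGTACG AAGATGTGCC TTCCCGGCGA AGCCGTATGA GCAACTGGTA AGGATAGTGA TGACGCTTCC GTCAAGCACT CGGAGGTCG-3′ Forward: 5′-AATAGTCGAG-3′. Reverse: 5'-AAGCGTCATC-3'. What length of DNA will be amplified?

Scanning the template, AATAGTCGAG occurs at positions 107–116; this primer anneals to the bottom strand there with its 3' end pointing downstream.
The reverse primer's reverse complement is GATGACGCTT, which matches the template at positions 169–178.
The product runs from position 107 to position 178, so its length is 178 − 107 + 1 = 72 bp.

72 bp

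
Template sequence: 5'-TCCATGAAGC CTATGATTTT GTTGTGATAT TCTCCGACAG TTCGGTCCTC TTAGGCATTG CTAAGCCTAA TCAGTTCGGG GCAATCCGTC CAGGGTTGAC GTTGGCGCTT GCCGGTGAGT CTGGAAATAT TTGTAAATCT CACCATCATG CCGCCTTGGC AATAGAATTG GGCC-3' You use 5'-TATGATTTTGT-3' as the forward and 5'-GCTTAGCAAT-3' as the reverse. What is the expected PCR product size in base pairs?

Forward primer TATGATTTTGT is found on the top strand at positions 12–22.
Reverse complement of the reverse primer: ATTGCTAAGC. This occurs on the top strand at positions 57–66.
Product length = (reverse-primer end) − (forward-primer start) + 1 = 66 − 12 + 1 = 55 bp.

55 bp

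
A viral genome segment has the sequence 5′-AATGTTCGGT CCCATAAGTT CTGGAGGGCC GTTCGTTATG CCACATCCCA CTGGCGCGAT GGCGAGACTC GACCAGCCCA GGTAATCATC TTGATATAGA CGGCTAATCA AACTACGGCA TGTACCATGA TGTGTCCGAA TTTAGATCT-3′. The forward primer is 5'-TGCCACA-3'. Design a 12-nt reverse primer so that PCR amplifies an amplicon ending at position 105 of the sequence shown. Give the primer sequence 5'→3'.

The forward primer binds at positions 39–45; the product's 3' end on the top strand is position 105.
The reverse primer anneals to the top strand over positions 94–105, i.e. to ATATAGACGGCT.
Its sequence written 5'→3' is the reverse complement: AGCCGTCTATAT.

5'-AGCCGTCTATAT-3'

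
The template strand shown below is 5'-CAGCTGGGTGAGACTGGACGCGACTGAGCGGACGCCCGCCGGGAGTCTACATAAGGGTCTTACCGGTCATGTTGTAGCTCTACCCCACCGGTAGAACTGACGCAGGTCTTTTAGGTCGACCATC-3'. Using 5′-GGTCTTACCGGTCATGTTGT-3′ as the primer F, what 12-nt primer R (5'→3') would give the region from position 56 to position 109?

5'-AGACCTGCGTCA-3'

The product's 3' end on the top strand is position 109.
The reverse primer anneals to the top strand over positions 98–109, i.e. to TGACGCAGGTCT.
Its sequence written 5'→3' is the reverse complement: AGACCTGCGTCA.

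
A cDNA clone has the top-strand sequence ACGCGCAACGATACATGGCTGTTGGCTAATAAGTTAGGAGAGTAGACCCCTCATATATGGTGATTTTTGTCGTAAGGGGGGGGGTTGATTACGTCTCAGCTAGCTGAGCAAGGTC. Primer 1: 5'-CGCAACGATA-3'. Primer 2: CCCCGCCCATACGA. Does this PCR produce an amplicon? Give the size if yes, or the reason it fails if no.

Primer 2 (CCCCGCCCATACGA) does not match the top strand, and its reverse complement TCGTATGGGCGGGG does not match either.
With no annealing site for primer 2, no amplification occurs.

No product — primer 2 has no binding site in the template.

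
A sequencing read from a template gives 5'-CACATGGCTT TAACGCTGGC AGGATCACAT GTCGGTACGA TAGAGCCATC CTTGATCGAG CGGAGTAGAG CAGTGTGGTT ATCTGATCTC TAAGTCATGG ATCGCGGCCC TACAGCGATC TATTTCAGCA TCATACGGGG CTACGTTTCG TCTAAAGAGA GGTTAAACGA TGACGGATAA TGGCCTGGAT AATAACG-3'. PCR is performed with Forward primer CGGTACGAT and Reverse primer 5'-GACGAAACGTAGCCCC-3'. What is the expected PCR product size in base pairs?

The forward primer matches the template at positions 33–41.
The reverse primer's reverse complement is GGGGCTACGTTTCGTC, which matches the template at positions 137–152.
Amplicon spans positions 33–152: 120 bp.

120 bp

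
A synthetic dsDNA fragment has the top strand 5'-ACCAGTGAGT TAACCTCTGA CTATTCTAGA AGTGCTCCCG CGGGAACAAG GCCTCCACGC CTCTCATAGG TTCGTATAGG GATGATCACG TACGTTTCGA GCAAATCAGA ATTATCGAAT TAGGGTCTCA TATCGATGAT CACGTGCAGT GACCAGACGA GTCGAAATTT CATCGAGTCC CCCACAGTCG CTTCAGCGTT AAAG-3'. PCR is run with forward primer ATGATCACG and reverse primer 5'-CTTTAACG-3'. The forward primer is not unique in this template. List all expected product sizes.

123 bp, 69 bp

The forward primer ATGATCACG matches the top strand at positions 82–90, 136–144.
The reverse primer's reverse complement is CGTTAAAG, matching at positions 197–204.
Each forward site pairs with the reverse site to give a product ending at position 204: sizes 123, 69 bp.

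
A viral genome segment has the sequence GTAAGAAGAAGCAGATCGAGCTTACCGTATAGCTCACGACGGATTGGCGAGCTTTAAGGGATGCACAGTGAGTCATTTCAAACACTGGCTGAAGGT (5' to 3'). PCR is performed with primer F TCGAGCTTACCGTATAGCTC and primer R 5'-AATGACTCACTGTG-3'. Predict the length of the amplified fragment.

62 bp

Forward primer TCGAGCTTACCGTATAGCTC is found on the top strand at positions 16–35.
The reverse primer's reverse complement is CACAGTGAGTCATT, which matches the template at positions 64–77.
Amplicon spans positions 16–77: 62 bp.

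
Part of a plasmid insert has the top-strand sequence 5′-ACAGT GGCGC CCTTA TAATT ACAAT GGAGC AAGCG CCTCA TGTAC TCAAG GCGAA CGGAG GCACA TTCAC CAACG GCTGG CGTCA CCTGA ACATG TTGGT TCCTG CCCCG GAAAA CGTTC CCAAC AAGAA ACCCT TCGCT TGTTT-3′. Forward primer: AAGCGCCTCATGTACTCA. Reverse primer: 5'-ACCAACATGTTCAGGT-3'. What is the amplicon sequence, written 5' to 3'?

5'-AAGCGCCTCATGTACTCAAGGCGAACGGAGGCACATTCACCAACGGCTGGCGTCACCTGAACATGTTGGT-3'

Scanning the template, AAGCGCCTCATGTACTCA occurs at positions 31–48; this primer anneals to the bottom strand there with its 3' end pointing downstream.
Reverse complement of the reverse primer: ACCTGAACATGTTGGT. This occurs on the top strand at positions 85–100.
The product is the template from position 31 through 100 (70 bp).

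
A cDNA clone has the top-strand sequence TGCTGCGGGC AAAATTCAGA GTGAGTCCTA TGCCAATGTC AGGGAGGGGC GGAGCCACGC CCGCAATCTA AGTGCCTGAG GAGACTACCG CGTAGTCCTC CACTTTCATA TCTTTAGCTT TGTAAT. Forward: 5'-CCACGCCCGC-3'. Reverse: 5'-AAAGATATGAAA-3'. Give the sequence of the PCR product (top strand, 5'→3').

5'-CCACGCCCGCAATCTAAGTGCCTGAGGAGACTACCGCGTAGTCCTCCACTTTCATATCTTT-3'

Scanning the template, CCACGCCCGC occurs at positions 55–64; this primer anneals to the bottom strand there with its 3' end pointing downstream.
Reverse complement of the reverse primer: TTTCATATCTTT. This occurs on the top strand at positions 104–115.
The product is the template from position 55 through 115 (61 bp).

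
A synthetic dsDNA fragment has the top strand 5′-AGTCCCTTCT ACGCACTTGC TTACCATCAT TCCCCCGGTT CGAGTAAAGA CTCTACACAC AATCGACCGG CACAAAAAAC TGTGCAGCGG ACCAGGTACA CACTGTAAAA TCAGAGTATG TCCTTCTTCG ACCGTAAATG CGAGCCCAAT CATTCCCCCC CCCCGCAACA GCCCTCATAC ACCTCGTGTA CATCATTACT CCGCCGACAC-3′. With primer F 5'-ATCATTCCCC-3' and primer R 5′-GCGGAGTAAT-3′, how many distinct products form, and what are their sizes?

The forward primer ATCATTCCCC matches the top strand at positions 26–35, 149–158.
The reverse primer's reverse complement is ATTACTCCGC, matching at positions 195–204.
Each forward site pairs with the reverse site to give a product ending at position 204: sizes 179, 56 bp.

Two products: 179 bp, 56 bp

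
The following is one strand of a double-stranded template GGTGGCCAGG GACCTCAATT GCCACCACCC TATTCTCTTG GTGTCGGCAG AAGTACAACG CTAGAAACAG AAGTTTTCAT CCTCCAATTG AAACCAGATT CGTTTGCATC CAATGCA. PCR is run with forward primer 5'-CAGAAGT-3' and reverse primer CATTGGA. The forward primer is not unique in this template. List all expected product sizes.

68 bp, 48 bp

The forward primer CAGAAGT matches the top strand at positions 48–54, 68–74.
The reverse primer's reverse complement is TCCAATG, matching at positions 109–115.
Each forward site pairs with the reverse site to give a product ending at position 115: sizes 68, 48 bp.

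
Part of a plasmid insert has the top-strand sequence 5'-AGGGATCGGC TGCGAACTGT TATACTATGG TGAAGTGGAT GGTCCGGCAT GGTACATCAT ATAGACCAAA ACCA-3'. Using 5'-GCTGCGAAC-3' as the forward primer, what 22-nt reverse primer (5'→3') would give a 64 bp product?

5'-GTTTTGGTCTATATGATGTACC-3'

The forward primer binds at positions 9–17, so a 64 bp product ends at position 9 + 64 − 1 = 72.
The reverse primer anneals to the top strand over positions 51–72, i.e. to GGTACATCATATAGACCAAAAC.
Its sequence written 5'→3' is the reverse complement: GTTTTGGTCTATATGATGTACC.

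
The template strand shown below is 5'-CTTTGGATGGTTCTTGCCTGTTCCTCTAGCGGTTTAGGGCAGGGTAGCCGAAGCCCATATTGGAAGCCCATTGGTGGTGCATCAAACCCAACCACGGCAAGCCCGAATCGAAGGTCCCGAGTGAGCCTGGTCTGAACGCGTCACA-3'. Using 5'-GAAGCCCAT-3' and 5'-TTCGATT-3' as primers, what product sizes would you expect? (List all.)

63 bp, 50 bp

The forward primer GAAGCCCAT matches the top strand at positions 50–58, 63–71.
The reverse primer's reverse complement is AATCGAA, matching at positions 106–112.
Each forward site pairs with the reverse site to give a product ending at position 112: sizes 63, 50 bp.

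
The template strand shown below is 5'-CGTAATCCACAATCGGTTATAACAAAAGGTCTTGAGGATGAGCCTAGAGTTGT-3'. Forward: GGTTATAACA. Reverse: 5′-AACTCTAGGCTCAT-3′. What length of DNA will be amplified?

37 bp

Forward primer GGTTATAACA is found on the top strand at positions 15–24.
Taking the reverse complement of AACTCTAGGCTCAT gives ATGAGCCTAGAGTT, found at positions 38–51 on the template; the primer anneals here to the top strand with its 3' end pointing upstream.
Amplicon spans positions 15–51: 37 bp.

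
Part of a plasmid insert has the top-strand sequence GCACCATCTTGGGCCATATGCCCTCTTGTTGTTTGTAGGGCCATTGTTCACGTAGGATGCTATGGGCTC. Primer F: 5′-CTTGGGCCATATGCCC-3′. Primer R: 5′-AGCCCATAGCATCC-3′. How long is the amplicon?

61 bp

The forward primer matches the template at positions 8–23.
Reverse complement of the reverse primer: GGATGCTATGGGCT. This occurs on the top strand at positions 55–68.
Product length = (reverse-primer end) − (forward-primer start) + 1 = 68 − 8 + 1 = 61 bp.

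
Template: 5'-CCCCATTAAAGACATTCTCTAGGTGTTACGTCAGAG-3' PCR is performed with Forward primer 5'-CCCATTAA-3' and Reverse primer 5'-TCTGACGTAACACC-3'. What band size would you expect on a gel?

Scanning the template, CCCATTAA occurs at positions 2–9; this primer anneals to the bottom strand there with its 3' end pointing downstream.
Reverse complement of the reverse primer: GGTGTTACGTCAGA. This occurs on the top strand at positions 22–35.
Product length = (reverse-primer end) − (forward-primer start) + 1 = 35 − 2 + 1 = 34 bp.

34 bp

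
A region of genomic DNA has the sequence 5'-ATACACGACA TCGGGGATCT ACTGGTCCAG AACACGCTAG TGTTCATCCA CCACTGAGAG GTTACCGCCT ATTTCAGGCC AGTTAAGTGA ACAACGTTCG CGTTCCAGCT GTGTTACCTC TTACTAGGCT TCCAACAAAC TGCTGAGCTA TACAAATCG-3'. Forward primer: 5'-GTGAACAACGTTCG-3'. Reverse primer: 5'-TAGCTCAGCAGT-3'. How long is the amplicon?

64 bp

The forward primer matches the template at positions 87–100.
The reverse primer's reverse complement is ACTGCTGAGCTA, which matches the template at positions 139–150.
The product runs from position 87 to position 150, so its length is 150 − 87 + 1 = 64 bp.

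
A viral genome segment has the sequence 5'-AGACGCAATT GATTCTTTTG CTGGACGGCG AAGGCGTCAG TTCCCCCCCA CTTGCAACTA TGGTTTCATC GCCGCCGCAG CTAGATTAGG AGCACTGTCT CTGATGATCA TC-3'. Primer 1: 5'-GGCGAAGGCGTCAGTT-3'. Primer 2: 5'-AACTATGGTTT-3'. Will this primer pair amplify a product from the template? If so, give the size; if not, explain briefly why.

Primer 1 (GGCGAAGGCGTCAGTT) matches the top strand at positions 27–42 (3' end points downstream).
Primer 2 (AACTATGGTTT) also matches the top strand directly, at positions 56–66 — its reverse complement AAACCATAGTT is not present.
Both primers anneal to the bottom strand with 3' ends pointing the same way, so neither can prime synthesis back toward the other.

No product — both primers anneal to the same strand and extend in the same direction.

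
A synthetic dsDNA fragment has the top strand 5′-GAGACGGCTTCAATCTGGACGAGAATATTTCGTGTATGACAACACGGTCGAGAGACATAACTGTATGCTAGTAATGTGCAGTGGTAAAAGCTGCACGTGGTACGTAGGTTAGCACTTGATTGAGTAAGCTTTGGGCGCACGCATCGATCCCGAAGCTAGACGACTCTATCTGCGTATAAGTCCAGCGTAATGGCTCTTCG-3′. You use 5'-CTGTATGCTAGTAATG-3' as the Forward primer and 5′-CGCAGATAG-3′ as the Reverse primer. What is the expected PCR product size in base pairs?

The forward primer matches the template at positions 61–76.
Reverse complement of the reverse primer: CTATCTGCG. This occurs on the top strand at positions 166–174.
Amplicon spans positions 61–174: 114 bp.

114 bp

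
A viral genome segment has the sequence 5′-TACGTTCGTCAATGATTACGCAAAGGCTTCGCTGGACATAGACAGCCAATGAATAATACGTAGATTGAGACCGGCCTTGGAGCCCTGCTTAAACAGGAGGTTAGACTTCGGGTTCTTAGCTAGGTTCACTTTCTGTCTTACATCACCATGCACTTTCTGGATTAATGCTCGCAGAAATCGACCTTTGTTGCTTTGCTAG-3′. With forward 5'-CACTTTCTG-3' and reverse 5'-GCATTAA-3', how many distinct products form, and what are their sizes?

The forward primer CACTTTCTG matches the top strand at positions 127–135, 151–159.
The reverse primer's reverse complement is TTAATGC, matching at positions 162–168.
Each forward site pairs with the reverse site to give a product ending at position 168: sizes 42, 18 bp.

Two products: 42 bp, 18 bp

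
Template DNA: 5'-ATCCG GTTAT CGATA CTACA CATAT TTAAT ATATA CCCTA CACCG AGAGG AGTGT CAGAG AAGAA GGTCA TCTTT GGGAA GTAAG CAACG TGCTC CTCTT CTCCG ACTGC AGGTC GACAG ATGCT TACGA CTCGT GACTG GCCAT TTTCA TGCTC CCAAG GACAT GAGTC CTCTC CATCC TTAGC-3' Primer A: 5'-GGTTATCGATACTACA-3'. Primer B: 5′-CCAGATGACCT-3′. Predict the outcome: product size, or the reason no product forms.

Primer B (CCAGATGACCT) does not match the top strand, and its reverse complement AGGTCATCTGG does not match either.
With no annealing site for primer B, no amplification occurs.

No product — primer B has no binding site in the template.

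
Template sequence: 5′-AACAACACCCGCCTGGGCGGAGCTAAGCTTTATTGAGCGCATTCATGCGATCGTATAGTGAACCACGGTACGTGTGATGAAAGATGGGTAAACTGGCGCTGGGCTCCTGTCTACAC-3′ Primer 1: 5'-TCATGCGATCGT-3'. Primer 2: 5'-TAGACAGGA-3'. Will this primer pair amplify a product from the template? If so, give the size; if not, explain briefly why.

Primer 1 (TCATGCGATCGT) matches the top strand at positions 43–54; it acts as a forward primer.
Primer 2's reverse complement is TCCTGTCTA, matching the top strand at positions 105–113; it acts as a reverse primer.
The 3' ends face each other across positions 43–113, giving a 71 bp product.

Yes — a 71 bp product.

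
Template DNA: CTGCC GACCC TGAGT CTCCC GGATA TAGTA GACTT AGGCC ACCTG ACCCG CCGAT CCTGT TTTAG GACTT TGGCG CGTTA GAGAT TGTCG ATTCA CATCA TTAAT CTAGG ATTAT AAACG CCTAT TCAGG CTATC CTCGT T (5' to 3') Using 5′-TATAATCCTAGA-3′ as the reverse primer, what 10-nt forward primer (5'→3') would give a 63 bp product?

The reverse primer's reverse complement TCTAGGATTATA matches the template at positions 105–116, so the product ends at position 116.
A 63 bp product then starts at position 116 − 63 + 1 = 54.
The forward primer is identical to the top strand there: ATCCTGTTTT.

5'-ATCCTGTTTT-3'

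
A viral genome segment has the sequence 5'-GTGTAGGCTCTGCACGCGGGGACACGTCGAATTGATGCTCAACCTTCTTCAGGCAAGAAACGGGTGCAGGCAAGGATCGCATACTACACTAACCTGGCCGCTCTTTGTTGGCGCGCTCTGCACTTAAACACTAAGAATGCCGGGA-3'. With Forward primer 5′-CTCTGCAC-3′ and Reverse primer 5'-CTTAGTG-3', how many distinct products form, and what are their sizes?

Two products: 128 bp, 20 bp

The forward primer CTCTGCAC matches the top strand at positions 8–15, 116–123.
The reverse primer's reverse complement is CACTAAG, matching at positions 129–135.
Each forward site pairs with the reverse site to give a product ending at position 135: sizes 128, 20 bp.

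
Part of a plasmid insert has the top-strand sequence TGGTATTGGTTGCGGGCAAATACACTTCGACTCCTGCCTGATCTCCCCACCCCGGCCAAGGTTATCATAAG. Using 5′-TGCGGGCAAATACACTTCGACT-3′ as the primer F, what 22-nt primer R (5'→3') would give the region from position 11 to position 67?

The product's 3' end on the top strand is position 67.
The reverse primer anneals to the top strand over positions 46–67, i.e. to CCCACCCCGGCCAAGGTTATCA.
Its sequence written 5'→3' is the reverse complement: TGATAACCTTGGCCGGGGTGGG.

5'-TGATAACCTTGGCCGGGGTGGG-3'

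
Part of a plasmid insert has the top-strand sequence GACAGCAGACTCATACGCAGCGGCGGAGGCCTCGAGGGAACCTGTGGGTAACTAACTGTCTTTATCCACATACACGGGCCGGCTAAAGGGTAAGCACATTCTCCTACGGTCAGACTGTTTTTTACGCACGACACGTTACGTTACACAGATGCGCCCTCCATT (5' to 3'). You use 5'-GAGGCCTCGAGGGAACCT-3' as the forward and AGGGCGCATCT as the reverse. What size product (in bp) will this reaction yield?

132 bp

The forward primer matches the template at positions 26–43.
Reverse complement of the reverse primer: AGATGCGCCCT. This occurs on the top strand at positions 147–157.
Product length = (reverse-primer end) − (forward-primer start) + 1 = 157 − 26 + 1 = 132 bp.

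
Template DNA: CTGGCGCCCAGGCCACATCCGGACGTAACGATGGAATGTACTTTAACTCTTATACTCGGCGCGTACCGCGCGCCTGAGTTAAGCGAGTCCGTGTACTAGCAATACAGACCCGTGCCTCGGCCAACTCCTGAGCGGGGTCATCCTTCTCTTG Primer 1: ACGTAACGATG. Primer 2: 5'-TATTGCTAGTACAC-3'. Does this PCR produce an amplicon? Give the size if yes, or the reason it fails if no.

Primer 1 (ACGTAACGATG) matches the top strand at positions 23–33; it acts as a forward primer.
Primer 2's reverse complement is GTGTACTAGCAATA, matching the top strand at positions 91–104; it acts as a reverse primer.
The 3' ends face each other across positions 23–104, giving an 82 bp product.

Yes — an 82 bp product.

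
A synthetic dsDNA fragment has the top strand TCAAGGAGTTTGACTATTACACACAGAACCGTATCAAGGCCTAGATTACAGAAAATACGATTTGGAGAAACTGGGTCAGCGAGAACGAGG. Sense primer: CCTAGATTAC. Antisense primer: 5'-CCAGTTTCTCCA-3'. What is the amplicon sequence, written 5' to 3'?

5'-CCTAGATTACAGAAAATACGATTTGGAGAAACTGG-3'

Scanning the template, CCTAGATTAC occurs at positions 40–49; this primer anneals to the bottom strand there with its 3' end pointing downstream.
Reverse complement of the reverse primer: TGGAGAAACTGG. This occurs on the top strand at positions 63–74.
The product is the template from position 40 through 74 (35 bp).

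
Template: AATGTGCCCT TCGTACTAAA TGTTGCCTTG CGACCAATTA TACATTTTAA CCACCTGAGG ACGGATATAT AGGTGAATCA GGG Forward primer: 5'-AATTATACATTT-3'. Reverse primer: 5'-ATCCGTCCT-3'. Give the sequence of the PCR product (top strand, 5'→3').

The forward primer matches the template at positions 36–47.
Reverse complement of the reverse primer: AGGACGGAT. This occurs on the top strand at positions 58–66.
The product is the template from position 36 through 66 (31 bp).

5'-AATTATACATTTTAACCACCTGAGGACGGAT-3'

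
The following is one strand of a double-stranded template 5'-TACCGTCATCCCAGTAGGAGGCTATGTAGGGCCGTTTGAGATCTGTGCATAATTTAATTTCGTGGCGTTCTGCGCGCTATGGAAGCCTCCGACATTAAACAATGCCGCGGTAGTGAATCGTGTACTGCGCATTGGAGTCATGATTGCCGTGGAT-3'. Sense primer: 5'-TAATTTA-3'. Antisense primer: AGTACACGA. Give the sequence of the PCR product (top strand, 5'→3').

5'-TAATTTAATTTCGTGGCGTTCTGCGCGCTATGGAAGCCTCCGACATTAAACAATGCCGCGGTAGTGAATCGTGTACT-3'

Forward primer TAATTTA is found on the top strand at positions 50–56.
The reverse primer's reverse complement is TCGTGTACT, which matches the template at positions 118–126.
The product is the template from position 50 through 126 (77 bp).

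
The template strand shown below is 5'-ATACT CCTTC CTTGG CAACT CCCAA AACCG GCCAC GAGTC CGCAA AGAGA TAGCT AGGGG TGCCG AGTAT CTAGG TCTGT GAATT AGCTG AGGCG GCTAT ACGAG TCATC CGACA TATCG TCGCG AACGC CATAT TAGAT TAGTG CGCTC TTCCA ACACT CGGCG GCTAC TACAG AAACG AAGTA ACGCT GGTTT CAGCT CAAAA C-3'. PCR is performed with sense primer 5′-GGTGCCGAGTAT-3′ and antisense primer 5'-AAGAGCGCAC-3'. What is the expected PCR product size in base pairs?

Forward primer GGTGCCGAGTAT is found on the top strand at positions 59–70.
Taking the reverse complement of AAGAGCGCAC gives GTGCGCTCTT, found at positions 143–152 on the template; the primer anneals here to the top strand with its 3' end pointing upstream.
The product runs from position 59 to position 152, so its length is 152 − 59 + 1 = 94 bp.

94 bp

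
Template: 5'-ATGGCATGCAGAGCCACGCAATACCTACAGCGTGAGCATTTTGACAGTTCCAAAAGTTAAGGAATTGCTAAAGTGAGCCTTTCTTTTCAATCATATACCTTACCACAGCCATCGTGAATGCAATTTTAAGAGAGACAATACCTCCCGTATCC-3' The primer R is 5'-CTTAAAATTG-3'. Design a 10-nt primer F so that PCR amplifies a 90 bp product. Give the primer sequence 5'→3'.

5'-TTGACAGTTC-3'

The reverse primer's reverse complement CAATTTTAAG matches the template at positions 121–130, so the product ends at position 130.
A 90 bp product then starts at position 130 − 90 + 1 = 41.
The forward primer is identical to the top strand there: TTGACAGTTC.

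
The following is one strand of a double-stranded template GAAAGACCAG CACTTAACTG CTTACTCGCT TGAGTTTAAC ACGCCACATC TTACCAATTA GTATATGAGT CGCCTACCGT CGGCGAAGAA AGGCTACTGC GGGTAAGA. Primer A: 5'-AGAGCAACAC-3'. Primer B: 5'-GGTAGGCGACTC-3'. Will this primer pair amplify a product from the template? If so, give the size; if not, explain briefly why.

Primer A (AGAGCAACAC) does not match the top strand, and its reverse complement GTGTTGCTCT does not match either.
With no annealing site for primer A, no amplification occurs.

No product — primer A has no binding site in the template.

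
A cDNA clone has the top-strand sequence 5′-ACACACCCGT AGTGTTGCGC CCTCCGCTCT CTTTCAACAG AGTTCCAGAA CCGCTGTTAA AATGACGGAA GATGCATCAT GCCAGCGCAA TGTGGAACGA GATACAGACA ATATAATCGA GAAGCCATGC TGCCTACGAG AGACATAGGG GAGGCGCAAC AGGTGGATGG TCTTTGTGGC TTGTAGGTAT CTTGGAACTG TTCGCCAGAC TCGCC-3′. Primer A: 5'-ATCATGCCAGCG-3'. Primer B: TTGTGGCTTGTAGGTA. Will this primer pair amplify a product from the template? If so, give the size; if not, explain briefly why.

No product — both primers anneal to the same strand and extend in the same direction.

Primer A (ATCATGCCAGCG) matches the top strand at positions 76–87 (3' end points downstream).
Primer B (TTGTGGCTTGTAGGTA) also matches the top strand directly, at positions 174–189 — its reverse complement TACCTACAAGCCACAA is not present.
Both primers anneal to the bottom strand with 3' ends pointing the same way, so neither can prime synthesis back toward the other.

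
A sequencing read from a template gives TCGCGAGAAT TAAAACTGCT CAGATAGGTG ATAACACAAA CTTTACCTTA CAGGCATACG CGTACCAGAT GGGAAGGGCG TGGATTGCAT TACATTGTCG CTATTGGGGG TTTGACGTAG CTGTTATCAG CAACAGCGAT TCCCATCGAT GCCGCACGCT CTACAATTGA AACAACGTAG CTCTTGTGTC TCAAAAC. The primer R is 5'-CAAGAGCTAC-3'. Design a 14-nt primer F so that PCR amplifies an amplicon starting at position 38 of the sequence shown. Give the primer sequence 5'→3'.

5'-AAACTTTACCTTAC-3'

The reverse primer's reverse complement GTAGCTCTTG matches the template at positions 177–186; the product starts at position 38.
The forward primer is identical to the top strand over positions 38–51: AAACTTTACCTTAC.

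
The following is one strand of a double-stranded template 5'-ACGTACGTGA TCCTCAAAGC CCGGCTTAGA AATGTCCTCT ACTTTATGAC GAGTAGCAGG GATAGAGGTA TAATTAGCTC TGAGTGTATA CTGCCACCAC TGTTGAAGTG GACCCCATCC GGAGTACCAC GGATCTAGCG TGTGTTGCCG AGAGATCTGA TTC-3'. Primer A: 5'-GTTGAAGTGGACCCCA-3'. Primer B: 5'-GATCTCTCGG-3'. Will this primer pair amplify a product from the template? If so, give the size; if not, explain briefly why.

Primer A (GTTGAAGTGGACCCCA) matches the top strand at positions 102–117; it acts as a forward primer.
Primer B's reverse complement is CCGAGAGATC, matching the top strand at positions 148–157; it acts as a reverse primer.
The 3' ends face each other across positions 102–157, giving a 56 bp product.

Yes — a 56 bp product.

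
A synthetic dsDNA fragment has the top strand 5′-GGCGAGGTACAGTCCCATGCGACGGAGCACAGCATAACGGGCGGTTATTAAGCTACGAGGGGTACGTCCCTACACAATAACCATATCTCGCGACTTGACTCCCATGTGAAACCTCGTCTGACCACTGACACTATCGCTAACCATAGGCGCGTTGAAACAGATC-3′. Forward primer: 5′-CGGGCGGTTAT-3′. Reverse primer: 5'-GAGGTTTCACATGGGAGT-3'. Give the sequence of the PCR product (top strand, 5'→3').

5'-CGGGCGGTTATTAAGCTACGAGGGGTACGTCCCTACACAATAACCATATCTCGCGACTTGACTCCCATGTGAAACCTC-3'

Forward primer CGGGCGGTTAT is found on the top strand at positions 38–48.
The reverse primer's reverse complement is ACTCCCATGTGAAACCTC, which matches the template at positions 98–115.
The product is the template from position 38 through 115 (78 bp).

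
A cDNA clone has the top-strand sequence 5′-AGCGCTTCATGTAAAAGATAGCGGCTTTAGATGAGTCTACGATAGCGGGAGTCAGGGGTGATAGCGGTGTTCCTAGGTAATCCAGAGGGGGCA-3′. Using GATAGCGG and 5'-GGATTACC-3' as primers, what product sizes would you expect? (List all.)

67 bp, 43 bp, 24 bp

The forward primer GATAGCGG matches the top strand at positions 17–24, 41–48, 60–67.
The reverse primer's reverse complement is GGTAATCC, matching at positions 76–83.
Each forward site pairs with the reverse site to give a product ending at position 83: sizes 67, 43, 24 bp.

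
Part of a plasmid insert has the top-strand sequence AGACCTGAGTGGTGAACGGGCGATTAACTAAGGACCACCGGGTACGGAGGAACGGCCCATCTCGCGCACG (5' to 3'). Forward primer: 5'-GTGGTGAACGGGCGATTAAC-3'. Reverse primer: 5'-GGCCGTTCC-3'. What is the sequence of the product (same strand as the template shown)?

5'-GTGGTGAACGGGCGATTAACTAAGGACCACCGGGTACGGAGGAACGGCC-3'

Forward primer GTGGTGAACGGGCGATTAAC is found on the top strand at positions 9–28.
Reverse complement of the reverse primer: GGAACGGCC. This occurs on the top strand at positions 49–57.
The product is the template from position 9 through 57 (49 bp).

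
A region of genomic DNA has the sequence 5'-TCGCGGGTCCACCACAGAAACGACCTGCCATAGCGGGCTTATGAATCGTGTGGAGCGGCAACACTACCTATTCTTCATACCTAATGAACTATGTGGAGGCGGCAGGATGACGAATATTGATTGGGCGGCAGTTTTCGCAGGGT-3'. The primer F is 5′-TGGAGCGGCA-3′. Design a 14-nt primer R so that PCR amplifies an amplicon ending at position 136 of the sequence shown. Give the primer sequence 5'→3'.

The forward primer binds at positions 51–60; the product's 3' end on the top strand is position 136.
The reverse primer anneals to the top strand over positions 123–136, i.e. to GGGCGGCAGTTTTC.
Its sequence written 5'→3' is the reverse complement: GAAAACTGCCGCCC.

5'-GAAAACTGCCGCCC-3'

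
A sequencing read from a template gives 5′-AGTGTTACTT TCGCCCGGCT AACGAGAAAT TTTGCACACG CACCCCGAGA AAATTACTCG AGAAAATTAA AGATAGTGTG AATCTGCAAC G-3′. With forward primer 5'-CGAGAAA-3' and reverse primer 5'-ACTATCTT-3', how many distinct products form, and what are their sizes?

Three products: 55 bp, 32 bp, 19 bp

The forward primer CGAGAAA matches the top strand at positions 23–29, 46–52, 59–65.
The reverse primer's reverse complement is AAGATAGT, matching at positions 70–77.
Each forward site pairs with the reverse site to give a product ending at position 77: sizes 55, 32, 19 bp.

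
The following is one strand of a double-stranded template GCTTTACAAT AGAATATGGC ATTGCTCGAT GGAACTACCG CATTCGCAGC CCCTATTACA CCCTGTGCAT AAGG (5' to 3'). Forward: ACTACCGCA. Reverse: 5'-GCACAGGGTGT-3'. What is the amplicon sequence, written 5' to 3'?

The forward primer matches the template at positions 34–42.
The reverse primer's reverse complement is ACACCCTGTGC, which matches the template at positions 58–68.
The product is the template from position 34 through 68 (35 bp).

5'-ACTACCGCATTCGCAGCCCCTATTACACCCTGTGC-3'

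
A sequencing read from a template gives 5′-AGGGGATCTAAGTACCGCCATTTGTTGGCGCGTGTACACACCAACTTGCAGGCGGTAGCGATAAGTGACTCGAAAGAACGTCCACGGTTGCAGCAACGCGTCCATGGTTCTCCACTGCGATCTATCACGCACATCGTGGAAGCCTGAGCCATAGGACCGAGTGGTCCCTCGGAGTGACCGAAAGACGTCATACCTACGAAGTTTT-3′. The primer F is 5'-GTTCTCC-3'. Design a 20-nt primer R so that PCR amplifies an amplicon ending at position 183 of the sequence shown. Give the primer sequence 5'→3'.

The forward primer binds at positions 107–113; the product's 3' end on the top strand is position 183.
The reverse primer anneals to the top strand over positions 164–183, i.e. to GTCCCTCGGAGTGACCGAAA.
Its sequence written 5'→3' is the reverse complement: TTTCGGTCACTCCGAGGGAC.

5'-TTTCGGTCACTCCGAGGGAC-3'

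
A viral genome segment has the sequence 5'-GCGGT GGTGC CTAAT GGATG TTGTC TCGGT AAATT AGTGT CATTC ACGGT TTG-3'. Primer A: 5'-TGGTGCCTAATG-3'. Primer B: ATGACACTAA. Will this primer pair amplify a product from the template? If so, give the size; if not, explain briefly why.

Primer A (TGGTGCCTAATG) matches the top strand at positions 5–16; it acts as a forward primer.
Primer B's reverse complement is TTAGTGTCAT, matching the top strand at positions 34–43; it acts as a reverse primer.
The 3' ends face each other across positions 5–43, giving a 39 bp product.

Yes — a 39 bp product.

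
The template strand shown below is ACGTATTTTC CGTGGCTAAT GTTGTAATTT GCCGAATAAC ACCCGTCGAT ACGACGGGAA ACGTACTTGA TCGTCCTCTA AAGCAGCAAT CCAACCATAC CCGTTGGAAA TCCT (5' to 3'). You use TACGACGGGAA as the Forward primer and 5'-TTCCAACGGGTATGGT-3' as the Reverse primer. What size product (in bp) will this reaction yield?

Forward primer TACGACGGGAA is found on the top strand at positions 50–60.
Taking the reverse complement of TTCCAACGGGTATGGT gives ACCATACCCGTTGGAA, found at positions 94–109 on the template; the primer anneals here to the top strand with its 3' end pointing upstream.
The product runs from position 50 to position 109, so its length is 109 − 50 + 1 = 60 bp.

60 bp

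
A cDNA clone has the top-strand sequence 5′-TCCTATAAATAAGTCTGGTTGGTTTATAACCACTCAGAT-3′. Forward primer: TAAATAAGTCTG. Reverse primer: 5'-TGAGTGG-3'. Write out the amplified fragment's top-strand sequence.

The forward primer matches the template at positions 6–17.
The reverse primer's reverse complement is CCACTCA, which matches the template at positions 30–36.
The product is the template from position 6 through 36 (31 bp).

5'-TAAATAAGTCTGGTTGGTTTATAACCACTCA-3'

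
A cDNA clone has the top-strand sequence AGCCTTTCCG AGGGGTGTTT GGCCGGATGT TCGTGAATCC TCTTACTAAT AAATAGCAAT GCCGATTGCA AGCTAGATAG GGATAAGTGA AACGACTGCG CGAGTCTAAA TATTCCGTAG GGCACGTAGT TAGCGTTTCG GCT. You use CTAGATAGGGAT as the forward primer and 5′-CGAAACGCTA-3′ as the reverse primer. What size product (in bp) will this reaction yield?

68 bp

The forward primer matches the template at positions 73–84.
Taking the reverse complement of CGAAACGCTA gives TAGCGTTTCG, found at positions 131–140 on the template; the primer anneals here to the top strand with its 3' end pointing upstream.
Product length = (reverse-primer end) − (forward-primer start) + 1 = 140 − 73 + 1 = 68 bp.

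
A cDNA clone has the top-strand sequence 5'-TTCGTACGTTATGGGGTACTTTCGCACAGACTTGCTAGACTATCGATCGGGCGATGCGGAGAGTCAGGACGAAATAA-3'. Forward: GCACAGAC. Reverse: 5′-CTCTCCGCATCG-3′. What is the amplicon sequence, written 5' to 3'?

5'-GCACAGACTTGCTAGACTATCGATCGGGCGATGCGGAGAG-3'

Scanning the template, GCACAGAC occurs at positions 24–31; this primer anneals to the bottom strand there with its 3' end pointing downstream.
Reverse complement of the reverse primer: CGATGCGGAGAG. This occurs on the top strand at positions 52–63.
The product is the template from position 24 through 63 (40 bp).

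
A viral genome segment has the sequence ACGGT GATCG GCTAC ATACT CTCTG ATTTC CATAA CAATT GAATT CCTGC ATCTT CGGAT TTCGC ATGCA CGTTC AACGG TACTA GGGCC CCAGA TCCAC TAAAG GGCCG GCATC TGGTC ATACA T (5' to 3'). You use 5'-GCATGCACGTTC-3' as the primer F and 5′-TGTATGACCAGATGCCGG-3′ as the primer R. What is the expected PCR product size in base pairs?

62 bp

Scanning the template, GCATGCACGTTC occurs at positions 64–75; this primer anneals to the bottom strand there with its 3' end pointing downstream.
Taking the reverse complement of TGTATGACCAGATGCCGG gives CCGGCATCTGGTCATACA, found at positions 108–125 on the template; the primer anneals here to the top strand with its 3' end pointing upstream.
The product runs from position 64 to position 125, so its length is 125 − 64 + 1 = 62 bp.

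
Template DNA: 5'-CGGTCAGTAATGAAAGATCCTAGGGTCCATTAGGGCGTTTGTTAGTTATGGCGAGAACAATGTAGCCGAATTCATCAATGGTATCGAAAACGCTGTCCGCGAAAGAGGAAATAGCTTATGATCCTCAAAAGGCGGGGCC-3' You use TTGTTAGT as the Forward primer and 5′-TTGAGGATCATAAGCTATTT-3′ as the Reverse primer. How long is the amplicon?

Scanning the template, TTGTTAGT occurs at positions 39–46; this primer anneals to the bottom strand there with its 3' end pointing downstream.
Reverse complement of the reverse primer: AAATAGCTTATGATCCTCAA. This occurs on the top strand at positions 109–128.
Product length = (reverse-primer end) − (forward-primer start) + 1 = 128 − 39 + 1 = 90 bp.

90 bp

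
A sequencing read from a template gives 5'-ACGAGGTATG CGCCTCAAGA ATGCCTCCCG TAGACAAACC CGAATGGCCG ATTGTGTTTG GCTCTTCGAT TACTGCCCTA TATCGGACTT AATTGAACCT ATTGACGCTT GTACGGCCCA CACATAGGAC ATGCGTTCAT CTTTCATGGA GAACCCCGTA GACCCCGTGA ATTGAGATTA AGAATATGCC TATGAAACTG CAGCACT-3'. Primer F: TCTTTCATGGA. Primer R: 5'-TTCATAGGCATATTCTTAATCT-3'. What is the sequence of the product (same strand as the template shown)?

5'-TCTTTCATGGAGAACCCCGTAGACCCCGTGAATTGAGATTAAGAATATGCCTATGAA-3'

The forward primer matches the template at positions 140–150.
Reverse complement of the reverse primer: AGATTAAGAATATGCCTATGAA. This occurs on the top strand at positions 175–196.
The product is the template from position 140 through 196 (57 bp).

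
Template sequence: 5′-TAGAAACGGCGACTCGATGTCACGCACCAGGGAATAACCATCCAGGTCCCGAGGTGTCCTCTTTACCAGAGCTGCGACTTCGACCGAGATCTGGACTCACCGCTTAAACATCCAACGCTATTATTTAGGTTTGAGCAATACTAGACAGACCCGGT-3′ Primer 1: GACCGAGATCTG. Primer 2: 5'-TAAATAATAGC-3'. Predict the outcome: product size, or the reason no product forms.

Yes — a 46 bp product.

Primer 1 (GACCGAGATCTG) matches the top strand at positions 82–93; it acts as a forward primer.
Primer 2's reverse complement is GCTATTATTTA, matching the top strand at positions 117–127; it acts as a reverse primer.
The 3' ends face each other across positions 82–127, giving a 46 bp product.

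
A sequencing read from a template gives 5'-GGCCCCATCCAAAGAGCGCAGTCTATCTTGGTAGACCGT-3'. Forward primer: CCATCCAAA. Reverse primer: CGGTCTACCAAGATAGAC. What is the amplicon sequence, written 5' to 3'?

5'-CCATCCAAAGAGCGCAGTCTATCTTGGTAGACCG-3'

Scanning the template, CCATCCAAA occurs at positions 5–13; this primer anneals to the bottom strand there with its 3' end pointing downstream.
The reverse primer's reverse complement is GTCTATCTTGGTAGACCG, which matches the template at positions 21–38.
The product is the template from position 5 through 38 (34 bp).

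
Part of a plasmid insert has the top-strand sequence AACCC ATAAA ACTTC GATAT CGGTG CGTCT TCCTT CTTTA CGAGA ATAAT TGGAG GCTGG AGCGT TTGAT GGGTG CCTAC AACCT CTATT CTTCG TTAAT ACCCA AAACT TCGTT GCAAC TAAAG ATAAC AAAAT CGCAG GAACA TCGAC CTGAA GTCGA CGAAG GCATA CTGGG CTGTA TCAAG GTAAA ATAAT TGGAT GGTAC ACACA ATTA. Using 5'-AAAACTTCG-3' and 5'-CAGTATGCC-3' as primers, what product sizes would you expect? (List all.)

The forward primer AAAACTTCG matches the top strand at positions 8–16, 105–113.
The reverse primer's reverse complement is GGCATACTG, matching at positions 165–173.
Each forward site pairs with the reverse site to give a product ending at position 173: sizes 166, 69 bp.

166 bp, 69 bp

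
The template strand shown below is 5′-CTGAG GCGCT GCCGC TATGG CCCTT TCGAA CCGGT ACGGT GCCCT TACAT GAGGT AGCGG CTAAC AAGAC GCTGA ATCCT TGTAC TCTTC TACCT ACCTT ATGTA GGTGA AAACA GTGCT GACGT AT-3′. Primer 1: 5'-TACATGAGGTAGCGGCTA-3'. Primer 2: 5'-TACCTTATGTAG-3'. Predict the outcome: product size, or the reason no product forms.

No product — both primers anneal to the same strand and extend in the same direction.

Primer 1 (TACATGAGGTAGCGGCTA) matches the top strand at positions 46–63 (3' end points downstream).
Primer 2 (TACCTTATGTAG) also matches the top strand directly, at positions 95–106 — its reverse complement CTACATAAGGTA is not present.
Both primers anneal to the bottom strand with 3' ends pointing the same way, so neither can prime synthesis back toward the other.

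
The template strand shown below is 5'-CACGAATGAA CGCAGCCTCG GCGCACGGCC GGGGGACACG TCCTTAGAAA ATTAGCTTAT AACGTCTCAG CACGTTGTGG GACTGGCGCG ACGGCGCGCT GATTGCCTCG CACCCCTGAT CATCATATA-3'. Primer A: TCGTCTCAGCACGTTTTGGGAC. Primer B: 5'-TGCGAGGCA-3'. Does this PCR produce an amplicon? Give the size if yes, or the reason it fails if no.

Primer A (TCGTCTCAGCACGTTTTGGGAC) does not match the top strand, and its reverse complement GTCCCAAAACGTGCTGAGACGA does not match either.
With no annealing site for primer A, no amplification occurs.

No product — primer A has no binding site in the template.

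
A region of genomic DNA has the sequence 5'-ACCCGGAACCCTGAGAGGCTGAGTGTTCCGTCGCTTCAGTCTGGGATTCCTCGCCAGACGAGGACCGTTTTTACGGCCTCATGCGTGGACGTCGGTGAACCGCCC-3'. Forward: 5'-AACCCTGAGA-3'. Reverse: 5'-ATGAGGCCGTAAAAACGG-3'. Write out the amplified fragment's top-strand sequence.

5'-AACCCTGAGAGGCTGAGTGTTCCGTCGCTTCAGTCTGGGATTCCTCGCCAGACGAGGACCGTTTTTACGGCCTCAT-3'

Forward primer AACCCTGAGA is found on the top strand at positions 7–16.
Reverse complement of the reverse primer: CCGTTTTTACGGCCTCAT. This occurs on the top strand at positions 65–82.
The product is the template from position 7 through 82 (76 bp).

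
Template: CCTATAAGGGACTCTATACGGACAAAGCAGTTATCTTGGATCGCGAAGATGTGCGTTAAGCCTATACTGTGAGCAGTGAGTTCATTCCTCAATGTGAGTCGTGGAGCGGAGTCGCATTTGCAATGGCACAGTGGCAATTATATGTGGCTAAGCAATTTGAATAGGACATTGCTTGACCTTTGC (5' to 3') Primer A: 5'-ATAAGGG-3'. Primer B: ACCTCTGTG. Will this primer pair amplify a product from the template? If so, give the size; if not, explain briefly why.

No product — primer B has no binding site in the template.

Primer B (ACCTCTGTG) does not match the top strand, and its reverse complement CACAGAGGT does not match either.
With no annealing site for primer B, no amplification occurs.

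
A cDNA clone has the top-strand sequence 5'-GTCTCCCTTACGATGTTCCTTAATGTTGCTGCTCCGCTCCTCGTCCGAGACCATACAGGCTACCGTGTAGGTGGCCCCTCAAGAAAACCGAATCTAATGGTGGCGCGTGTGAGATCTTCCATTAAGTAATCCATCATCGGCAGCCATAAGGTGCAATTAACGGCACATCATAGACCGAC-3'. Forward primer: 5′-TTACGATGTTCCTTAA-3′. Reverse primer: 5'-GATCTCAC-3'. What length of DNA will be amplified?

109 bp

Scanning the template, TTACGATGTTCCTTAA occurs at positions 8–23; this primer anneals to the bottom strand there with its 3' end pointing downstream.
The reverse primer's reverse complement is GTGAGATC, which matches the template at positions 109–116.
Product length = (reverse-primer end) − (forward-primer start) + 1 = 116 − 8 + 1 = 109 bp.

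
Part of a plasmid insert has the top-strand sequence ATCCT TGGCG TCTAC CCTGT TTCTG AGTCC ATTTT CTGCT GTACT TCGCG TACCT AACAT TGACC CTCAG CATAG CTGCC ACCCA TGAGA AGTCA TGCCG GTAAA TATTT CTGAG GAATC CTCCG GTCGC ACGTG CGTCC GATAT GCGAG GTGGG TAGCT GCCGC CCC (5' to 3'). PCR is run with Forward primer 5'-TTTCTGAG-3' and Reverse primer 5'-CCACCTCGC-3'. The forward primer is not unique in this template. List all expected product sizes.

135 bp, 47 bp

The forward primer TTTCTGAG matches the top strand at positions 20–27, 108–115.
The reverse primer's reverse complement is GCGAGGTGG, matching at positions 146–154.
Each forward site pairs with the reverse site to give a product ending at position 154: sizes 135, 47 bp.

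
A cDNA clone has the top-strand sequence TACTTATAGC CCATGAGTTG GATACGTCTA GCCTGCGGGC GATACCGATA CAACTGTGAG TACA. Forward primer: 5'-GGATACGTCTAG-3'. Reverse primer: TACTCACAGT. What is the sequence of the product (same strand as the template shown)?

5'-GGATACGTCTAGCCTGCGGGCGATACCGATACAACTGTGAGTA-3'

Forward primer GGATACGTCTAG is found on the top strand at positions 20–31.
The reverse primer's reverse complement is ACTGTGAGTA, which matches the template at positions 53–62.
The product is the template from position 20 through 62 (43 bp).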